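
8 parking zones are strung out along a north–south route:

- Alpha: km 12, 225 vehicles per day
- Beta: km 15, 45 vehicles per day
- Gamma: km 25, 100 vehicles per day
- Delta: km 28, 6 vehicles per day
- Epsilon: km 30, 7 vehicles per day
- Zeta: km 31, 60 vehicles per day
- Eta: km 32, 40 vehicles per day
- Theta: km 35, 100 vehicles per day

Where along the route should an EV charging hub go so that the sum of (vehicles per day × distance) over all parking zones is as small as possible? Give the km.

For a sum of weighted absolute distances on a line, the optimum is the weighted median (not the mean). Total weight W = 583; half-weight = 291.5.
Sort by position and accumulate weight:
  km 12 (Alpha, w=225) → cum 225
  km 15 (Beta, w=45) → cum 270
  km 25 (Gamma, w=100) → cum 370  ≥ 291.5 → median here
  km 28 (Delta, w=6) → cum 376
  km 30 (Epsilon, w=7) → cum 383
  km 31 (Zeta, w=60) → cum 443
  km 32 (Eta, w=40) → cum 483
  km 35 (Theta, w=100) → cum 583
Optimal location: km 25.

x = 25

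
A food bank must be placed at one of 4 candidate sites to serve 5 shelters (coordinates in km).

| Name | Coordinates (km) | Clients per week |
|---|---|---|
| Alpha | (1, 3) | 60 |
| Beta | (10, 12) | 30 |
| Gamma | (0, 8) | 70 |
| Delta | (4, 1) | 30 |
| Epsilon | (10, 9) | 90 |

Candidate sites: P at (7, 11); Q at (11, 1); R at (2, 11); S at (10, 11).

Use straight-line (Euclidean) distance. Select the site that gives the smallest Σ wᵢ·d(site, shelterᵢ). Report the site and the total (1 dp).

Total weighted distance at each candidate:
  P (7, 11): total = 1865.7
  Q (11, 1): total = 2791.5
  R (2, 11): total = 2026.1
  S (10, 11): total = 2013.2
Minimum is at P with total 1865.7 km.

P, total 1865.7 km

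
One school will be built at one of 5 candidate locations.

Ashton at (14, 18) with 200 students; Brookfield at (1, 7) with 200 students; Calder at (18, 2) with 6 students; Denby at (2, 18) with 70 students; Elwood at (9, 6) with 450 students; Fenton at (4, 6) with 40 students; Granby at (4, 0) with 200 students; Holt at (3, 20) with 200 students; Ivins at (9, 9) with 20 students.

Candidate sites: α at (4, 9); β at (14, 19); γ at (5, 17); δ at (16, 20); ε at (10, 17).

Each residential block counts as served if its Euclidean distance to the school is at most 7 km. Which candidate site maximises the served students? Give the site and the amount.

Coverage radius r = 7 km; a point is covered iff (Δx)²+(Δy)² ≤ 7² = 49.
  α (4, 9): covers {Brookfield, Elwood, Fenton, Ivins} → 710
  β (14, 19): covers {Ashton} → 200
  γ (5, 17): covers {Denby, Holt} → 270
  δ (16, 20): covers {Ashton} → 200
  ε (10, 17): covers {Ashton} → 200
Maximum coverage at α: 710 students.

α, covering 710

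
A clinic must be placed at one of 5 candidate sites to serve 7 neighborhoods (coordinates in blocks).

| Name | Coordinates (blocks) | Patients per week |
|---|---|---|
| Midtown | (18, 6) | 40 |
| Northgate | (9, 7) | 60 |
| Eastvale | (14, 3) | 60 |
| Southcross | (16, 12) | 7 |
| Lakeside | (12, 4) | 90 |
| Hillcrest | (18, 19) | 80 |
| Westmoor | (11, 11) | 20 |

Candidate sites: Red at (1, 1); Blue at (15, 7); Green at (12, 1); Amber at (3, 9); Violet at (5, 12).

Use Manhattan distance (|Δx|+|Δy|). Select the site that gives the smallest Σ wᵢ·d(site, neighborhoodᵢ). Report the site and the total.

Blue, total 2762 blocks

Total weighted distance at each candidate:
  Red (1, 1): total = 7262
  Blue (15, 7): total = 2762
  Green (12, 1): total = 3735
  Amber (3, 9): total = 5792
  Violet (5, 12): total = 5547
Minimum is at Blue with total 2762 blocks.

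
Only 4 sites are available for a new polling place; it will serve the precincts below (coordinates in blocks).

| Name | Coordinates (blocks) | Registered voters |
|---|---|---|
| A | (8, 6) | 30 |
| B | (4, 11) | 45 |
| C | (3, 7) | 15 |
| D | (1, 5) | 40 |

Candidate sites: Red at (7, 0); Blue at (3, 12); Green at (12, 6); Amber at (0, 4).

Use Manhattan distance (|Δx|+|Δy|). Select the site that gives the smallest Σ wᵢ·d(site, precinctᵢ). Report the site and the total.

Blue, total 855 blocks

Total weighted distance at each candidate:
  Red (7, 0): total = 1445
  Blue (3, 12): total = 855
  Green (12, 6): total = 1335
  Amber (0, 4): total = 965
Minimum is at Blue with total 855 blocks.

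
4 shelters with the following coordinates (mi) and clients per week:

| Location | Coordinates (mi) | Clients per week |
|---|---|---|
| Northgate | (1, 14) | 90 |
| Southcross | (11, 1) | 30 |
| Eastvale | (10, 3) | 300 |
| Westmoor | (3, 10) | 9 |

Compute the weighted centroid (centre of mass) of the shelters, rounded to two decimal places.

(8.03, 5.31)

The minimiser of Σwᵢ‖p−pᵢ‖² is the weighted centroid p* = (Σwᵢpᵢ)/(Σwᵢ).
Σwᵢ = 429.
Σwᵢxᵢ = 90·1 + 30·11 + 300·10 + 9·3 = 3447.
Σwᵢyᵢ = 90·14 + 30·1 + 300·3 + 9·10 = 2280.
x* = 3447/429 = 8.03, y* = 2280/429 = 5.31.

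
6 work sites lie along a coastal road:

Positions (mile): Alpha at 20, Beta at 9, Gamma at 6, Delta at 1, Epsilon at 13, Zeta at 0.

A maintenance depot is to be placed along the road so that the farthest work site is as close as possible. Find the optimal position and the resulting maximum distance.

location 10, max distance 10

The 1-center on a line is the midpoint of the two extreme points: leftmost at 0, rightmost at 20.
Optimal location = (0 + 20)/2 = 10; maximum distance = (20 − 0)/2 = 10.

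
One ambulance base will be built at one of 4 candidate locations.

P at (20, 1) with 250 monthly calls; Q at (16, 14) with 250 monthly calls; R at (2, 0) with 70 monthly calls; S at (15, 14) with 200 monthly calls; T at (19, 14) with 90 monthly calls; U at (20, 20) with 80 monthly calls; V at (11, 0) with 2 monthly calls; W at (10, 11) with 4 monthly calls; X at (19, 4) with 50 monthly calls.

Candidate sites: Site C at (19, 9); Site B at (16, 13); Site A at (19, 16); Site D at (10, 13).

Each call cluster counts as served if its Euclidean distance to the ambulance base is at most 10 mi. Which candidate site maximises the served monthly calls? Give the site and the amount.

Coverage radius r = 10 mi; a point is covered iff (Δx)²+(Δy)² ≤ 10² = 100.
  Site C (19, 9): covers {P, Q, S, T, W, X} → 844
  Site B (16, 13): covers {Q, S, T, U, W, X} → 674
  Site A (19, 16): covers {Q, S, T, U} → 620
  Site D (10, 13): covers {Q, S, T, W} → 544
Maximum coverage at Site C: 844 monthly calls.

Site C, covering 844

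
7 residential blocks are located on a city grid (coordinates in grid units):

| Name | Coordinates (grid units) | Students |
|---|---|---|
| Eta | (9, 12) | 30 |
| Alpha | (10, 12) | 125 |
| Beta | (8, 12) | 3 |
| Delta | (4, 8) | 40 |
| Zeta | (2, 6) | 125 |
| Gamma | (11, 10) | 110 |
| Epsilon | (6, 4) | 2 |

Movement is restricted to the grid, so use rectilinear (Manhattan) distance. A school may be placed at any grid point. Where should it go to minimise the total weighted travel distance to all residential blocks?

Manhattan distance separates: Σwᵢ(|x−xᵢ|+|y−yᵢ|) = Σwᵢ|x−xᵢ| + Σwᵢ|y−yᵢ|, so x and y are optimised independently as 1-D weighted medians.
Total weight W = 435; half = 217.5.
x-coordinate, sorted with cumulative weight:
  x=2 (Zeta, w=125) cum 125
  x=4 (Delta, w=40) cum 165
  x=6 (Epsilon, w=2) cum 167
  x=8 (Beta, w=3) cum 170
  x=9 (Eta, w=30) cum 200
  x=10 (Alpha, w=125) cum 325  ← median
  x=11 (Gamma, w=110) cum 435
⇒ x* = 10
y-coordinate, sorted with cumulative weight:
  y=4 (Epsilon, w=2) cum 2
  y=6 (Zeta, w=125) cum 127
  y=8 (Delta, w=40) cum 167
  y=10 (Gamma, w=110) cum 277  ← median
  y=12 (Eta, w=30) cum 307
  y=12 (Alpha, w=125) cum 432
  y=12 (Beta, w=3) cum 435
⇒ y* = 10

(10, 10)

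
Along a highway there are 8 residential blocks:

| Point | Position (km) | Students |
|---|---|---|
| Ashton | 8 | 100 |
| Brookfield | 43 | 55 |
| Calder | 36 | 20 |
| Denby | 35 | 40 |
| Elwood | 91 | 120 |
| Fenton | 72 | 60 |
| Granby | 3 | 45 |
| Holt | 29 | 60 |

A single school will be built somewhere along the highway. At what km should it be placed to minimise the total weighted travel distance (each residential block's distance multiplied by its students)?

x = 36

For a sum of weighted absolute distances on a line, the optimum is the weighted median (not the mean). Total weight W = 500; half-weight = 250.
Sort by position and accumulate weight:
  km 3 (Granby, w=45) → cum 45
  km 8 (Ashton, w=100) → cum 145
  km 29 (Holt, w=60) → cum 205
  km 35 (Denby, w=40) → cum 245
  km 36 (Calder, w=20) → cum 265  ≥ 250 → median here
  km 43 (Brookfield, w=55) → cum 320
  km 72 (Fenton, w=60) → cum 380
  km 91 (Elwood, w=120) → cum 500
Optimal location: km 36.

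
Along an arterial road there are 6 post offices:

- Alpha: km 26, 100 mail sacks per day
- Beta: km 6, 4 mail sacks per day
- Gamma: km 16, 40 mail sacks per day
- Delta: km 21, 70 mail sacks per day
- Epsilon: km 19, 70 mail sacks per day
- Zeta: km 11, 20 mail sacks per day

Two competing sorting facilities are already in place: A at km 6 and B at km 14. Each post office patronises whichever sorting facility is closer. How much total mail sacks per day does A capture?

The indifferent point is the midpoint (6+14)/2 = 10; post offices left of it (closer to A at 6) go to A, those right go to B.
  Beta at 6 (w=4) → A
  Zeta at 11 (w=20) → B
  Gamma at 16 (w=40) → B
  Epsilon at 19 (w=70) → B
  Delta at 21 (w=70) → B
  Alpha at 26 (w=100) → B
A captures 4; B captures 300.

4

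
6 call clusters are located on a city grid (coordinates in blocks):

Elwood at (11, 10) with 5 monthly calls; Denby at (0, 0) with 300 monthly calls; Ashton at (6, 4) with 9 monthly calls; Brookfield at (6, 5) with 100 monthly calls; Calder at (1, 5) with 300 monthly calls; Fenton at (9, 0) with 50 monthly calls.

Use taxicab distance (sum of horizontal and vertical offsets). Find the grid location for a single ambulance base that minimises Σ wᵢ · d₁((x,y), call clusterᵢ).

(1, 5)

Manhattan distance separates: Σwᵢ(|x−xᵢ|+|y−yᵢ|) = Σwᵢ|x−xᵢ| + Σwᵢ|y−yᵢ|, so x and y are optimised independently as 1-D weighted medians.
Total weight W = 764; half = 382.
x-coordinate, sorted with cumulative weight:
  x=0 (Denby, w=300) cum 300
  x=1 (Calder, w=300) cum 600  ← median
  x=6 (Ashton, w=9) cum 609
  x=6 (Brookfield, w=100) cum 709
  x=9 (Fenton, w=50) cum 759
  x=11 (Elwood, w=5) cum 764
⇒ x* = 1
y-coordinate, sorted with cumulative weight:
  y=0 (Denby, w=300) cum 300
  y=0 (Fenton, w=50) cum 350
  y=4 (Ashton, w=9) cum 359
  y=5 (Brookfield, w=100) cum 459  ← median
  y=5 (Calder, w=300) cum 759
  y=10 (Elwood, w=5) cum 764
⇒ y* = 5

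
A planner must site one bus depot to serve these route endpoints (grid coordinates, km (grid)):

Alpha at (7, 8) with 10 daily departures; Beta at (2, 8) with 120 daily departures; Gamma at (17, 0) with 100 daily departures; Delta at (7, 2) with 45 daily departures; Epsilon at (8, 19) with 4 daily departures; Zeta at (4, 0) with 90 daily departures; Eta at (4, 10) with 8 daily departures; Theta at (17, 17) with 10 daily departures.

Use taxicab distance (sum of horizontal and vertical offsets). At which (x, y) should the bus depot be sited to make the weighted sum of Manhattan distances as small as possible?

(4, 2)

Manhattan distance separates: Σwᵢ(|x−xᵢ|+|y−yᵢ|) = Σwᵢ|x−xᵢ| + Σwᵢ|y−yᵢ|, so x and y are optimised independently as 1-D weighted medians.
Total weight W = 387; half = 193.5.
x-coordinate, sorted with cumulative weight:
  x=2 (Beta, w=120) cum 120
  x=4 (Zeta, w=90) cum 210  ← median
  x=4 (Eta, w=8) cum 218
  x=7 (Alpha, w=10) cum 228
  x=7 (Delta, w=45) cum 273
  x=8 (Epsilon, w=4) cum 277
  x=17 (Gamma, w=100) cum 377
  x=17 (Theta, w=10) cum 387
⇒ x* = 4
y-coordinate, sorted with cumulative weight:
  y=0 (Gamma, w=100) cum 100
  y=0 (Zeta, w=90) cum 190
  y=2 (Delta, w=45) cum 235  ← median
  y=8 (Alpha, w=10) cum 245
  y=8 (Beta, w=120) cum 365
  y=10 (Eta, w=8) cum 373
  y=17 (Theta, w=10) cum 383
  y=19 (Epsilon, w=4) cum 387
⇒ y* = 2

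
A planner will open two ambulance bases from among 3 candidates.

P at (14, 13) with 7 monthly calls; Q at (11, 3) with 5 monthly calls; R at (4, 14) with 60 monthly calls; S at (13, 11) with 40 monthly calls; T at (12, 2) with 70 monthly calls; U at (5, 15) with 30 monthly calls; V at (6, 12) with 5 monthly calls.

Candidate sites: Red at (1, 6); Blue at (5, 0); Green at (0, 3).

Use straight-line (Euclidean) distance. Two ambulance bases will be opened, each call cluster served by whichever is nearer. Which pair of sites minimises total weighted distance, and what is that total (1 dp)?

Evaluate every pair (each demand assigned to the nearer of the two):
  {Red, Blue}: total = 2013.7
  {Red, Green}: total = 2342.0
  {Blue, Green}: total = 2344.3
Best pair: {Red, Blue} with total 2013.7.

{Red, Blue}, total 2013.7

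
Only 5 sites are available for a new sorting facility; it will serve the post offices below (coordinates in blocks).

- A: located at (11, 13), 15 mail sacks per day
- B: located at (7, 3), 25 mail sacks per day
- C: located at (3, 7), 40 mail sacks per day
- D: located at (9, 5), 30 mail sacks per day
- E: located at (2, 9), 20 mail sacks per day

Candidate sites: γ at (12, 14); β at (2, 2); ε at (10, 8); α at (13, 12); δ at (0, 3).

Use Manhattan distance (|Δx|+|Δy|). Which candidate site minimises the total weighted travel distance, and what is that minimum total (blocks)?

ε, total 910 blocks

Total weighted distance at each candidate:
  γ (12, 14): total = 1730
  β (2, 2): total = 1130
  ε (10, 8): total = 910
  α (13, 12): total = 1630
  δ (0, 3): total = 1260
Minimum is at ε with total 910 blocks.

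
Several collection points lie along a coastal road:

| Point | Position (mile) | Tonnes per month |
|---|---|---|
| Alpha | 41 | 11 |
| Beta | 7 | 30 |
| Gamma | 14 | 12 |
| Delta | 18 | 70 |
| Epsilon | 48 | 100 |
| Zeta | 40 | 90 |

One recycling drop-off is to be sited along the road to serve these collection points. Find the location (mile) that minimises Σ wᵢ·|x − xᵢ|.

x = 40

For a sum of weighted absolute distances on a line, the optimum is the weighted median (not the mean). Total weight W = 313; half-weight = 156.5.
Sort by position and accumulate weight:
  mile 7 (Beta, w=30) → cum 30
  mile 14 (Gamma, w=12) → cum 42
  mile 18 (Delta, w=70) → cum 112
  mile 40 (Zeta, w=90) → cum 202  ≥ 156.5 → median here
  mile 41 (Alpha, w=11) → cum 213
  mile 48 (Epsilon, w=100) → cum 313
Optimal location: mile 40.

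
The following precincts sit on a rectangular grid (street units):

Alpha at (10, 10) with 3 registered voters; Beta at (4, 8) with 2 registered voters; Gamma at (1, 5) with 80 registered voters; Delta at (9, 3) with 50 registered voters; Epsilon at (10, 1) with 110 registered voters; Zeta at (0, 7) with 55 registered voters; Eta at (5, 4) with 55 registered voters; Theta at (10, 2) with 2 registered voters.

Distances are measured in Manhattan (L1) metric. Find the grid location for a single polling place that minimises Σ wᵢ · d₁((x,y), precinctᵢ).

(5, 4)

Manhattan distance separates: Σwᵢ(|x−xᵢ|+|y−yᵢ|) = Σwᵢ|x−xᵢ| + Σwᵢ|y−yᵢ|, so x and y are optimised independently as 1-D weighted medians.
Total weight W = 357; half = 178.5.
x-coordinate, sorted with cumulative weight:
  x=0 (Zeta, w=55) cum 55
  x=1 (Gamma, w=80) cum 135
  x=4 (Beta, w=2) cum 137
  x=5 (Eta, w=55) cum 192  ← median
  x=9 (Delta, w=50) cum 242
  x=10 (Alpha, w=3) cum 245
  x=10 (Epsilon, w=110) cum 355
  x=10 (Theta, w=2) cum 357
⇒ x* = 5
y-coordinate, sorted with cumulative weight:
  y=1 (Epsilon, w=110) cum 110
  y=2 (Theta, w=2) cum 112
  y=3 (Delta, w=50) cum 162
  y=4 (Eta, w=55) cum 217  ← median
  y=5 (Gamma, w=80) cum 297
  y=7 (Zeta, w=55) cum 352
  y=8 (Beta, w=2) cum 354
  y=10 (Alpha, w=3) cum 357
⇒ y* = 4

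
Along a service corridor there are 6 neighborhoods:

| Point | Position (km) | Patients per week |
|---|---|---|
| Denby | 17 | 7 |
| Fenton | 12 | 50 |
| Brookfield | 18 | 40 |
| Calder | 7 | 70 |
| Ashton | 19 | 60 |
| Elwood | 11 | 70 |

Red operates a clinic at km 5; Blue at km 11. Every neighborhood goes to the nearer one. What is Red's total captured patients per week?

70

The indifferent point is the midpoint (5+11)/2 = 8; neighborhoods left of it (closer to Red at 5) go to Red, those right go to Blue.
  Calder at 7 (w=70) → Red
  Elwood at 11 (w=70) → Blue
  Fenton at 12 (w=50) → Blue
  Denby at 17 (w=7) → Blue
  Brookfield at 18 (w=40) → Blue
  Ashton at 19 (w=60) → Blue
Red captures 70; Blue captures 227.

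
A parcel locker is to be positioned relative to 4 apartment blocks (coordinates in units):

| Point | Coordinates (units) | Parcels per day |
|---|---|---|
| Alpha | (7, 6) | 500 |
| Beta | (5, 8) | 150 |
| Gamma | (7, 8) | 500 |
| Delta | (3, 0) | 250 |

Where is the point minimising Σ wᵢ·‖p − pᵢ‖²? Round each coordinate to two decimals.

(6.07, 5.86)

The minimiser of Σwᵢ‖p−pᵢ‖² is the weighted centroid p* = (Σwᵢpᵢ)/(Σwᵢ).
Σwᵢ = 1400.
Σwᵢxᵢ = 500·7 + 150·5 + 500·7 + 250·3 = 8500.
Σwᵢyᵢ = 500·6 + 150·8 + 500·8 + 250·0 = 8200.
x* = 8500/1400 = 6.07, y* = 8200/1400 = 5.86.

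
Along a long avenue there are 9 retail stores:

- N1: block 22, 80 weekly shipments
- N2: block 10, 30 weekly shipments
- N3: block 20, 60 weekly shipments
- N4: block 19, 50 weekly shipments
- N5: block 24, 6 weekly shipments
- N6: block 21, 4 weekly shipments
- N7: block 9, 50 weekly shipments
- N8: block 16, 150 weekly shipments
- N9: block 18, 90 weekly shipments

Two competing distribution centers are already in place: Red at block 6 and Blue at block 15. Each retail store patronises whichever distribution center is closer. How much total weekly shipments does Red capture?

80

The indifferent point is the midpoint (6+15)/2 = 10.5; retail stores left of it (closer to Red at 6) go to Red, those right go to Blue.
  N7 at 9 (w=50) → Red
  N2 at 10 (w=30) → Red
  N8 at 16 (w=150) → Blue
  N9 at 18 (w=90) → Blue
  N4 at 19 (w=50) → Blue
  N3 at 20 (w=60) → Blue
  N6 at 21 (w=4) → Blue
  N1 at 22 (w=80) → Blue
  N5 at 24 (w=6) → Blue
Red captures 80; Blue captures 440.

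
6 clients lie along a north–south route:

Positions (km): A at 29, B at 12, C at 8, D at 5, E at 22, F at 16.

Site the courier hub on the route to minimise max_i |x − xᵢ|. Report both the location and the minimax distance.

The 1-center on a line is the midpoint of the two extreme points: leftmost at 5, rightmost at 29.
Optimal location = (5 + 29)/2 = 17; maximum distance = (29 − 5)/2 = 12.

location 17, max distance 12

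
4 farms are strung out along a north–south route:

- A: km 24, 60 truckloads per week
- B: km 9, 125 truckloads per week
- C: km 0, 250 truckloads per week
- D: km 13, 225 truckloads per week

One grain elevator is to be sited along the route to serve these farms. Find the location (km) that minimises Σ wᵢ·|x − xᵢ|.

x = 9

For a sum of weighted absolute distances on a line, the optimum is the weighted median (not the mean). Total weight W = 660; half-weight = 330.
Sort by position and accumulate weight:
  km 0 (C, w=250) → cum 250
  km 9 (B, w=125) → cum 375  ≥ 330 → median here
  km 13 (D, w=225) → cum 600
  km 24 (A, w=60) → cum 660
Optimal location: km 9.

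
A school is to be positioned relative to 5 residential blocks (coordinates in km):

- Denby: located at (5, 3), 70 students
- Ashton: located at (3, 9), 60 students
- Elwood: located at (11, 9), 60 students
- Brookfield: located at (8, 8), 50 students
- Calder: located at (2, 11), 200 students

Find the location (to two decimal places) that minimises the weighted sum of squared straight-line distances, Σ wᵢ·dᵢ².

The minimiser of Σwᵢ‖p−pᵢ‖² is the weighted centroid p* = (Σwᵢpᵢ)/(Σwᵢ).
Σwᵢ = 440.
Σwᵢxᵢ = 70·5 + 60·3 + 60·11 + 50·8 + 200·2 = 1990.
Σwᵢyᵢ = 70·3 + 60·9 + 60·9 + 50·8 + 200·11 = 3890.
x* = 1990/440 = 4.52, y* = 3890/440 = 8.84.

(4.52, 8.84)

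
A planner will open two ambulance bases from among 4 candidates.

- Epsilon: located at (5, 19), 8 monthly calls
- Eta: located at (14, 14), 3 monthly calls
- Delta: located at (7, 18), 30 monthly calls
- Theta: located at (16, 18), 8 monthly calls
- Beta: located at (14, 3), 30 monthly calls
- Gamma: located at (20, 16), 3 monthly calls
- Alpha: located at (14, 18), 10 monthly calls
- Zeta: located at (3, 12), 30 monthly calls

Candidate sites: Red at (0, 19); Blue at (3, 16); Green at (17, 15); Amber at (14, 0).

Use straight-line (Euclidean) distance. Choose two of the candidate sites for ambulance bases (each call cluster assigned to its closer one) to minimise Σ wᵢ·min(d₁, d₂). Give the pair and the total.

Evaluate every pair (each demand assigned to the nearer of the two):
  {Blue, Amber}: total = 674.6
  {Blue, Green}: total = 740.8
  {Red, Amber}: total = 932.5
  {Red, Green}: total = 938.4
  {Green, Amber}: total = 1020.6
  {Red, Blue}: total = 1095.5
Best pair: {Blue, Amber} with total 674.6.

{Blue, Amber}, total 674.6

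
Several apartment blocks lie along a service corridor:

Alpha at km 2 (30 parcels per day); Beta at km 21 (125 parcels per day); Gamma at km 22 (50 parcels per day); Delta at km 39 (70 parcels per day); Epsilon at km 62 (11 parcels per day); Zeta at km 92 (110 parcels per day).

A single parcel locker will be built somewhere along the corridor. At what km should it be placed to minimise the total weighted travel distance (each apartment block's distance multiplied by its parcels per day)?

For a sum of weighted absolute distances on a line, the optimum is the weighted median (not the mean). Total weight W = 396; half-weight = 198.
Sort by position and accumulate weight:
  km 2 (Alpha, w=30) → cum 30
  km 21 (Beta, w=125) → cum 155
  km 22 (Gamma, w=50) → cum 205  ≥ 198 → median here
  km 39 (Delta, w=70) → cum 275
  km 62 (Epsilon, w=11) → cum 286
  km 92 (Zeta, w=110) → cum 396
Optimal location: km 22.

x = 22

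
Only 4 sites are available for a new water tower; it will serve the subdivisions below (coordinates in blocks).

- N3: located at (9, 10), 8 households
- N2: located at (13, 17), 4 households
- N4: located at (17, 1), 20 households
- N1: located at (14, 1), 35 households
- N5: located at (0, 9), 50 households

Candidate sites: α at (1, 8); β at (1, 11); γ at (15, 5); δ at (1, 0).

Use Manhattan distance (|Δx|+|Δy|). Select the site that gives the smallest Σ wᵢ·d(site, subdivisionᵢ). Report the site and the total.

γ, total 1389 blocks

Total weighted distance at each candidate:
  α (1, 8): total = 1424
  β (1, 11): total = 1619
  γ (15, 5): total = 1389
  δ (1, 0): total = 1590
Minimum is at γ with total 1389 blocks.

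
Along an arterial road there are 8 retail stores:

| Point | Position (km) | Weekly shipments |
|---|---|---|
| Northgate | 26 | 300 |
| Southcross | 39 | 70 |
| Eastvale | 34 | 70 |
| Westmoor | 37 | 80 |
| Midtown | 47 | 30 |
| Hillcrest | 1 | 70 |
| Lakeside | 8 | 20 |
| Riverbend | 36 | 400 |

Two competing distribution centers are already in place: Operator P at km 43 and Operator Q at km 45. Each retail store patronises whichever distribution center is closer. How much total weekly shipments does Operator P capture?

The indifferent point is the midpoint (43+45)/2 = 44; retail stores left of it (closer to Operator P at 43) go to Operator P, those right go to Operator Q.
  Hillcrest at 1 (w=70) → Operator P
  Lakeside at 8 (w=20) → Operator P
  Northgate at 26 (w=300) → Operator P
  Eastvale at 34 (w=70) → Operator P
  Riverbend at 36 (w=400) → Operator P
  Westmoor at 37 (w=80) → Operator P
  Southcross at 39 (w=70) → Operator P
  Midtown at 47 (w=30) → Operator Q
Operator P captures 1010; Operator Q captures 30.

1010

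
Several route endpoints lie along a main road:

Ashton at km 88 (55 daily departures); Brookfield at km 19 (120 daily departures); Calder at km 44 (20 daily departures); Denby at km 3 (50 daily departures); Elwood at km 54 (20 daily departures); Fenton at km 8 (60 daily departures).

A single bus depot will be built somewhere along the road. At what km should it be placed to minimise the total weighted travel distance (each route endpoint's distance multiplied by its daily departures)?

x = 19

For a sum of weighted absolute distances on a line, the optimum is the weighted median (not the mean). Total weight W = 325; half-weight = 162.5.
Sort by position and accumulate weight:
  km 3 (Denby, w=50) → cum 50
  km 8 (Fenton, w=60) → cum 110
  km 19 (Brookfield, w=120) → cum 230  ≥ 162.5 → median here
  km 44 (Calder, w=20) → cum 250
  km 54 (Elwood, w=20) → cum 270
  km 88 (Ashton, w=55) → cum 325
Optimal location: km 19.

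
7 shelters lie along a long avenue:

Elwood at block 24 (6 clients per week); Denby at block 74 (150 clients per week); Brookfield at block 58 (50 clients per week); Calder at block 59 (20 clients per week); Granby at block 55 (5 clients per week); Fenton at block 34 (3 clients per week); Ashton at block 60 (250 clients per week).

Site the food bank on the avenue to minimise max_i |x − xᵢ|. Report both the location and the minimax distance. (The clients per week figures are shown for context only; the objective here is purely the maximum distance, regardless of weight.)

location 49, max distance 25

The 1-center on a line is the midpoint of the two extreme points: leftmost at 24, rightmost at 74.
Optimal location = (24 + 74)/2 = 49; maximum distance = (74 − 24)/2 = 25.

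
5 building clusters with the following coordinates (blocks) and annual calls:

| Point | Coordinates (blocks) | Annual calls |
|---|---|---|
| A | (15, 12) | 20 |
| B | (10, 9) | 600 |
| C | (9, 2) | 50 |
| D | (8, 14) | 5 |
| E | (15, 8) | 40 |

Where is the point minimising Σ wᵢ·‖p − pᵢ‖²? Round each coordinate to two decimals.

(10.34, 8.57)

The minimiser of Σwᵢ‖p−pᵢ‖² is the weighted centroid p* = (Σwᵢpᵢ)/(Σwᵢ).
Σwᵢ = 715.
Σwᵢxᵢ = 20·15 + 600·10 + 50·9 + 5·8 + 40·15 = 7390.
Σwᵢyᵢ = 20·12 + 600·9 + 50·2 + 5·14 + 40·8 = 6130.
x* = 7390/715 = 10.34, y* = 6130/715 = 8.57.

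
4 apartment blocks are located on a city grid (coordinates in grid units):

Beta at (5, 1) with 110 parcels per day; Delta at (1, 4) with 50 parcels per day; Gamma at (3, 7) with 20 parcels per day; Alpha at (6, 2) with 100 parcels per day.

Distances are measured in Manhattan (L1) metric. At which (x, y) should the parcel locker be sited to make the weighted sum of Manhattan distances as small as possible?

Manhattan distance separates: Σwᵢ(|x−xᵢ|+|y−yᵢ|) = Σwᵢ|x−xᵢ| + Σwᵢ|y−yᵢ|, so x and y are optimised independently as 1-D weighted medians.
Total weight W = 280; half = 140.
x-coordinate, sorted with cumulative weight:
  x=1 (Delta, w=50) cum 50
  x=3 (Gamma, w=20) cum 70
  x=5 (Beta, w=110) cum 180  ← median
  x=6 (Alpha, w=100) cum 280
⇒ x* = 5
y-coordinate, sorted with cumulative weight:
  y=1 (Beta, w=110) cum 110
  y=2 (Alpha, w=100) cum 210  ← median
  y=4 (Delta, w=50) cum 260
  y=7 (Gamma, w=20) cum 280
⇒ y* = 2

(5, 2)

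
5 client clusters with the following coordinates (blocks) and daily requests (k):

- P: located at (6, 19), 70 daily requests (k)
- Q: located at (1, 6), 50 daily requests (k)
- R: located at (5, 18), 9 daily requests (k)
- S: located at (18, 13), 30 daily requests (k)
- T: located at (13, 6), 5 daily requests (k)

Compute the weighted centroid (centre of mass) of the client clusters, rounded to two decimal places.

(6.83, 13.49)

The minimiser of Σwᵢ‖p−pᵢ‖² is the weighted centroid p* = (Σwᵢpᵢ)/(Σwᵢ).
Σwᵢ = 164.
Σwᵢxᵢ = 70·6 + 50·1 + 9·5 + 30·18 + 5·13 = 1120.
Σwᵢyᵢ = 70·19 + 50·6 + 9·18 + 30·13 + 5·6 = 2212.
x* = 1120/164 = 6.83, y* = 2212/164 = 13.49.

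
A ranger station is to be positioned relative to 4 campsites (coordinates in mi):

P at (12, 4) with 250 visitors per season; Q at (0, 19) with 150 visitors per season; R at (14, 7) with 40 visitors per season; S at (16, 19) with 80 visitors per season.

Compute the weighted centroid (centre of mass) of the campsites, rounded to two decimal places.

(9.31, 10.87)

The minimiser of Σwᵢ‖p−pᵢ‖² is the weighted centroid p* = (Σwᵢpᵢ)/(Σwᵢ).
Σwᵢ = 520.
Σwᵢxᵢ = 250·12 + 150·0 + 40·14 + 80·16 = 4840.
Σwᵢyᵢ = 250·4 + 150·19 + 40·7 + 80·19 = 5650.
x* = 4840/520 = 9.31, y* = 5650/520 = 10.87.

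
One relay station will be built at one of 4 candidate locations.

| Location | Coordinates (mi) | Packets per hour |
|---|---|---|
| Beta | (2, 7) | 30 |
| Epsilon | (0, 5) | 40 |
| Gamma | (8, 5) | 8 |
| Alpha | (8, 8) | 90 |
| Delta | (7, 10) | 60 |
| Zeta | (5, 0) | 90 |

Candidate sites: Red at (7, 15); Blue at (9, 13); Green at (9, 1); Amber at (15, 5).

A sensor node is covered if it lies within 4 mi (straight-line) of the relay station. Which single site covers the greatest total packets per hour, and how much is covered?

Coverage radius r = 4 mi; a point is covered iff (Δx)²+(Δy)² ≤ 4² = 16.
  Red (7, 15): covers {none} → 0
  Blue (9, 13): covers {Delta} → 60
  Green (9, 1): covers {none} → 0
  Amber (15, 5): covers {none} → 0
Maximum coverage at Blue: 60 packets per hour.

Blue, covering 60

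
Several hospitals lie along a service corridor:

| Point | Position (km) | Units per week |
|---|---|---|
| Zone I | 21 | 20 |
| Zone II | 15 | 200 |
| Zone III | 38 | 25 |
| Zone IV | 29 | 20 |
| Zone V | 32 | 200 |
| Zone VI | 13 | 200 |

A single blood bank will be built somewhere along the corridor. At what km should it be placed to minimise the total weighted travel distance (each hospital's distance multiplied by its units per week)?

x = 15

For a sum of weighted absolute distances on a line, the optimum is the weighted median (not the mean). Total weight W = 665; half-weight = 332.5.
Sort by position and accumulate weight:
  km 13 (Zone VI, w=200) → cum 200
  km 15 (Zone II, w=200) → cum 400  ≥ 332.5 → median here
  km 21 (Zone I, w=20) → cum 420
  km 29 (Zone IV, w=20) → cum 440
  km 32 (Zone V, w=200) → cum 640
  km 38 (Zone III, w=25) → cum 665
Optimal location: km 15.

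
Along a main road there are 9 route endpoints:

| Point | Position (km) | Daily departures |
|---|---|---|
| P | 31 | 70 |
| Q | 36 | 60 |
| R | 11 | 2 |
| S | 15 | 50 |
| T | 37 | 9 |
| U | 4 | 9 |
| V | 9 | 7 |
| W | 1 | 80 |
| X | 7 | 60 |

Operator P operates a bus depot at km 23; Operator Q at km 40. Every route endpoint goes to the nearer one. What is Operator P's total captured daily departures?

The indifferent point is the midpoint (23+40)/2 = 31.5; route endpoints left of it (closer to Operator P at 23) go to Operator P, those right go to Operator Q.
  W at 1 (w=80) → Operator P
  U at 4 (w=9) → Operator P
  X at 7 (w=60) → Operator P
  V at 9 (w=7) → Operator P
  R at 11 (w=2) → Operator P
  S at 15 (w=50) → Operator P
  P at 31 (w=70) → Operator P
  Q at 36 (w=60) → Operator Q
  T at 37 (w=9) → Operator Q
Operator P captures 278; Operator Q captures 69.

278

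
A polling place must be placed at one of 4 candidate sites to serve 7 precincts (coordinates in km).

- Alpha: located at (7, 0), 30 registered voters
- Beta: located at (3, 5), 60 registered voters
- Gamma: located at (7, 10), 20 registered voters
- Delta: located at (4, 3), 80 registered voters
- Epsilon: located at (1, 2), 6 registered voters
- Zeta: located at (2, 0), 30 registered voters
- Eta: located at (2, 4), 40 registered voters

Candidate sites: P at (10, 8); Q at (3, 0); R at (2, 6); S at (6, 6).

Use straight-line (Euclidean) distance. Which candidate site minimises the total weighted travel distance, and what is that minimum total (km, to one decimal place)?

R, total 1020.4 km

Total weighted distance at each candidate:
  P (10, 8): total = 2172.3
  Q (3, 0): total = 1100.3
  R (2, 6): total = 1020.4
  S (6, 6): total = 1176.8
Minimum is at R with total 1020.4 km.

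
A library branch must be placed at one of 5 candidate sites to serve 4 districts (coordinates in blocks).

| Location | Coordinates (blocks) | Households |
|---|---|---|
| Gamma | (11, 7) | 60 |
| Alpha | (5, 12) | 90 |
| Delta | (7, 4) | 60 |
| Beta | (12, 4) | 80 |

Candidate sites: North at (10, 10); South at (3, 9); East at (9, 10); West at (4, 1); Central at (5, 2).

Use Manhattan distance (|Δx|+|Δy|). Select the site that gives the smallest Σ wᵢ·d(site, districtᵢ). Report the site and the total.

Total weighted distance at each candidate:
  North (10, 10): total = 2050
  South (3, 9): total = 2710
  East (9, 10): total = 2040
  West (4, 1): total = 3100
  Central (5, 2): total = 2520
Minimum is at East with total 2040 blocks.

East, total 2040 blocks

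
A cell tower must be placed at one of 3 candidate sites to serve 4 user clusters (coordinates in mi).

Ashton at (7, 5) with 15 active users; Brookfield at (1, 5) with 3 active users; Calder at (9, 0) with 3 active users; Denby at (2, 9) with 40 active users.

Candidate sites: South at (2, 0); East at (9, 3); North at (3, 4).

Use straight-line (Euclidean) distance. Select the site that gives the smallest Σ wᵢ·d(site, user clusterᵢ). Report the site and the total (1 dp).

North, total 294.1 mi

Total weighted distance at each candidate:
  South (2, 0): total = 502.4
  East (9, 3): total = 444.9
  North (3, 4): total = 294.1
Minimum is at North with total 294.1 mi.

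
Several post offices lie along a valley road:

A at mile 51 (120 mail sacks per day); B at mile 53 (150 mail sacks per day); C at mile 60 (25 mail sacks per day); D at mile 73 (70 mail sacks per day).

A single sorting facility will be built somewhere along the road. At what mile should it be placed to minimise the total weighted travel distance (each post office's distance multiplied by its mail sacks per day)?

x = 53

For a sum of weighted absolute distances on a line, the optimum is the weighted median (not the mean). Total weight W = 365; half-weight = 182.5.
Sort by position and accumulate weight:
  mile 51 (A, w=120) → cum 120
  mile 53 (B, w=150) → cum 270  ≥ 182.5 → median here
  mile 60 (C, w=25) → cum 295
  mile 73 (D, w=70) → cum 365
Optimal location: mile 53.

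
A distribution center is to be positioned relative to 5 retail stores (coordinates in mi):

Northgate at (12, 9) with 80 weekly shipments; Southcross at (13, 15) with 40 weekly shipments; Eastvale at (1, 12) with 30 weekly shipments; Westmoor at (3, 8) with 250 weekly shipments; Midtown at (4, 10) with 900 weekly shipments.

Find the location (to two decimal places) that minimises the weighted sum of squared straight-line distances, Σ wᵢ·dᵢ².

(4.51, 9.75)

The minimiser of Σwᵢ‖p−pᵢ‖² is the weighted centroid p* = (Σwᵢpᵢ)/(Σwᵢ).
Σwᵢ = 1300.
Σwᵢxᵢ = 80·12 + 40·13 + 30·1 + 250·3 + 900·4 = 5860.
Σwᵢyᵢ = 80·9 + 40·15 + 30·12 + 250·8 + 900·10 = 12680.
x* = 5860/1300 = 4.51, y* = 12680/1300 = 9.75.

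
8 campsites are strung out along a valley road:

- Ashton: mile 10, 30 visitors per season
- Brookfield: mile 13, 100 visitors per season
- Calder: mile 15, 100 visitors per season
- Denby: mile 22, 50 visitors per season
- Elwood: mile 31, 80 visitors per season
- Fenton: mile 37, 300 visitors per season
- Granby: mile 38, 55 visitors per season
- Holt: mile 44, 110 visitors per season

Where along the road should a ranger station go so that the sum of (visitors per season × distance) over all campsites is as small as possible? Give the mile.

x = 37

For a sum of weighted absolute distances on a line, the optimum is the weighted median (not the mean). Total weight W = 825; half-weight = 412.5.
Sort by position and accumulate weight:
  mile 10 (Ashton, w=30) → cum 30
  mile 13 (Brookfield, w=100) → cum 130
  mile 15 (Calder, w=100) → cum 230
  mile 22 (Denby, w=50) → cum 280
  mile 31 (Elwood, w=80) → cum 360
  mile 37 (Fenton, w=300) → cum 660  ≥ 412.5 → median here
  mile 38 (Granby, w=55) → cum 715
  mile 44 (Holt, w=110) → cum 825
Optimal location: mile 37.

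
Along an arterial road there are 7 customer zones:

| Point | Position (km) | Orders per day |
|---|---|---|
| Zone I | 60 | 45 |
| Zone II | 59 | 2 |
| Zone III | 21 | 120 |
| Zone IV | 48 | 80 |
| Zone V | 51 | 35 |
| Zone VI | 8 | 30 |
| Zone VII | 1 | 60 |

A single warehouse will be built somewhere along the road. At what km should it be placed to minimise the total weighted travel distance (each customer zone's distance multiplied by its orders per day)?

x = 21

For a sum of weighted absolute distances on a line, the optimum is the weighted median (not the mean). Total weight W = 372; half-weight = 186.
Sort by position and accumulate weight:
  km 1 (Zone VII, w=60) → cum 60
  km 8 (Zone VI, w=30) → cum 90
  km 21 (Zone III, w=120) → cum 210  ≥ 186 → median here
  km 48 (Zone IV, w=80) → cum 290
  km 51 (Zone V, w=35) → cum 325
  km 59 (Zone II, w=2) → cum 327
  km 60 (Zone I, w=45) → cum 372
Optimal location: km 21.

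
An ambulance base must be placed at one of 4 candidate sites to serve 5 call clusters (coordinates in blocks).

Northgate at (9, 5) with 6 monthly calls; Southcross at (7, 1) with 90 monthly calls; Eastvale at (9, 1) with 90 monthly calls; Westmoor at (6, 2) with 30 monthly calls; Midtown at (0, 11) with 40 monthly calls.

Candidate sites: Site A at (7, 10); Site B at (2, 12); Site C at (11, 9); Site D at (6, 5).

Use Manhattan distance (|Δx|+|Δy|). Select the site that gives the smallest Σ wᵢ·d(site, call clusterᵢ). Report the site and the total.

Total weighted distance at each candidate:
  Site A (7, 10): total = 2432
  Site B (2, 12): total = 3684
  Site C (11, 9): total = 2896
  Site D (6, 5): total = 1668
Minimum is at Site D with total 1668 blocks.

Site D, total 1668 blocks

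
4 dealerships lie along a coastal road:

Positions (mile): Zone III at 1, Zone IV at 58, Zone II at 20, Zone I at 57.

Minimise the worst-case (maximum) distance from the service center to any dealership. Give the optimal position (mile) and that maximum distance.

The 1-center on a line is the midpoint of the two extreme points: leftmost at 1, rightmost at 58.
Optimal location = (1 + 58)/2 = 29.5; maximum distance = (58 − 1)/2 = 28.5.

location 29.5, max distance 28.5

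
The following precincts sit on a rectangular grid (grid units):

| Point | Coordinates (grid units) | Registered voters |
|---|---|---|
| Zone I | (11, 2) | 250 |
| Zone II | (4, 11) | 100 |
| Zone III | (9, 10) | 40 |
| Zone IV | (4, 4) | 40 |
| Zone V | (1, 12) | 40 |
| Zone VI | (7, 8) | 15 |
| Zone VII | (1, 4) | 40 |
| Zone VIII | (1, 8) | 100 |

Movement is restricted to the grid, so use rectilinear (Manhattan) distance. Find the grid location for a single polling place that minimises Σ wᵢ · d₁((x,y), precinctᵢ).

Manhattan distance separates: Σwᵢ(|x−xᵢ|+|y−yᵢ|) = Σwᵢ|x−xᵢ| + Σwᵢ|y−yᵢ|, so x and y are optimised independently as 1-D weighted medians.
Total weight W = 625; half = 312.5.
x-coordinate, sorted with cumulative weight:
  x=1 (Zone V, w=40) cum 40
  x=1 (Zone VII, w=40) cum 80
  x=1 (Zone VIII, w=100) cum 180
  x=4 (Zone II, w=100) cum 280
  x=4 (Zone IV, w=40) cum 320  ← median
  x=7 (Zone VI, w=15) cum 335
  x=9 (Zone III, w=40) cum 375
  x=11 (Zone I, w=250) cum 625
⇒ x* = 4
y-coordinate, sorted with cumulative weight:
  y=2 (Zone I, w=250) cum 250
  y=4 (Zone IV, w=40) cum 290
  y=4 (Zone VII, w=40) cum 330  ← median
  y=8 (Zone VI, w=15) cum 345
  y=8 (Zone VIII, w=100) cum 445
  y=10 (Zone III, w=40) cum 485
  y=11 (Zone II, w=100) cum 585
  y=12 (Zone V, w=40) cum 625
⇒ y* = 4

(4, 4)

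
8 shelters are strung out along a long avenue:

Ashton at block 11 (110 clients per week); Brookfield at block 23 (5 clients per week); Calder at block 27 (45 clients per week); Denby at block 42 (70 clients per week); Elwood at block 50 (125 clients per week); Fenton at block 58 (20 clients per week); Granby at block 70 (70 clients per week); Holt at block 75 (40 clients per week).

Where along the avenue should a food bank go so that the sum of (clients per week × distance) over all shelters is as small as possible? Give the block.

For a sum of weighted absolute distances on a line, the optimum is the weighted median (not the mean). Total weight W = 485; half-weight = 242.5.
Sort by position and accumulate weight:
  block 11 (Ashton, w=110) → cum 110
  block 23 (Brookfield, w=5) → cum 115
  block 27 (Calder, w=45) → cum 160
  block 42 (Denby, w=70) → cum 230
  block 50 (Elwood, w=125) → cum 355  ≥ 242.5 → median here
  block 58 (Fenton, w=20) → cum 375
  block 70 (Granby, w=70) → cum 445
  block 75 (Holt, w=40) → cum 485
Optimal location: block 50.

x = 50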